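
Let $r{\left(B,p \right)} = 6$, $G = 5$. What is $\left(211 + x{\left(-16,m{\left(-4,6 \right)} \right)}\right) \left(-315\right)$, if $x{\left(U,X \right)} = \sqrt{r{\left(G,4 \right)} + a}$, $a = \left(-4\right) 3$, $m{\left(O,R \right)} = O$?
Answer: $-66465 - 315 i \sqrt{6} \approx -66465.0 - 771.59 i$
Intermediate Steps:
$a = -12$
$x{\left(U,X \right)} = i \sqrt{6}$ ($x{\left(U,X \right)} = \sqrt{6 - 12} = \sqrt{-6} = i \sqrt{6}$)
$\left(211 + x{\left(-16,m{\left(-4,6 \right)} \right)}\right) \left(-315\right) = \left(211 + i \sqrt{6}\right) \left(-315\right) = -66465 - 315 i \sqrt{6}$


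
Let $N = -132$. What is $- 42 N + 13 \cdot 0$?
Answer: $5544$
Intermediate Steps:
$- 42 N + 13 \cdot 0 = \left(-42\right) \left(-132\right) + 13 \cdot 0 = 5544 + 0 = 5544$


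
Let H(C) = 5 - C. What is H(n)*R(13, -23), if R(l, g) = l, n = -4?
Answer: 117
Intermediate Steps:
H(n)*R(13, -23) = (5 - 1*(-4))*13 = (5 + 4)*13 = 9*13 = 117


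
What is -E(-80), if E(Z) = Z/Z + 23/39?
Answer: -62/39 ≈ -1.5897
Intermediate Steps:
E(Z) = 62/39 (E(Z) = 1 + 23*(1/39) = 1 + 23/39 = 62/39)
-E(-80) = -1*62/39 = -62/39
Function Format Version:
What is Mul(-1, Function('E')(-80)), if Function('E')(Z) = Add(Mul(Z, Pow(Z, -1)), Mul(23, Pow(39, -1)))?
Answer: Rational(-62, 39) ≈ -1.5897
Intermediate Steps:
Function('E')(Z) = Rational(62, 39) (Function('E')(Z) = Add(1, Mul(23, Rational(1, 39))) = Add(1, Rational(23, 39)) = Rational(62, 39))
Mul(-1, Function('E')(-80)) = Mul(-1, Rational(62, 39)) = Rational(-62, 39)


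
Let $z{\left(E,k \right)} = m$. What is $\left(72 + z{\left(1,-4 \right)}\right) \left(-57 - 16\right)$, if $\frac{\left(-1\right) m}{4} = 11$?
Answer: $-2044$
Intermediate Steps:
$m = -44$ ($m = \left(-4\right) 11 = -44$)
$z{\left(E,k \right)} = -44$
$\left(72 + z{\left(1,-4 \right)}\right) \left(-57 - 16\right) = \left(72 - 44\right) \left(-57 - 16\right) = 28 \left(-57 - 16\right) = 28 \left(-73\right) = -2044$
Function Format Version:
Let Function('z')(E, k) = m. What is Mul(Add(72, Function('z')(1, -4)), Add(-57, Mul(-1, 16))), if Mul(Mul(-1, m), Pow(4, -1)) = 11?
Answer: -2044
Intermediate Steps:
m = -44 (m = Mul(-4, 11) = -44)
Function('z')(E, k) = -44
Mul(Add(72, Function('z')(1, -4)), Add(-57, Mul(-1, 16))) = Mul(Add(72, -44), Add(-57, Mul(-1, 16))) = Mul(28, Add(-57, -16)) = Mul(28, -73) = -2044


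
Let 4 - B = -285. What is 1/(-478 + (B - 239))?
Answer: -1/428 ≈ -0.0023364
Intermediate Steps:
B = 289 (B = 4 - 1*(-285) = 4 + 285 = 289)
1/(-478 + (B - 239)) = 1/(-478 + (289 - 239)) = 1/(-478 + 50) = 1/(-428) = -1/428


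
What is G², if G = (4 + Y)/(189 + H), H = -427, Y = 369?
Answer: 139129/56644 ≈ 2.4562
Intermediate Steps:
G = -373/238 (G = (4 + 369)/(189 - 427) = 373/(-238) = 373*(-1/238) = -373/238 ≈ -1.5672)
G² = (-373/238)² = 139129/56644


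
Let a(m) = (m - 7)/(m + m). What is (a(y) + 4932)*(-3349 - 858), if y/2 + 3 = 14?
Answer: -913015761/44 ≈ -2.0750e+7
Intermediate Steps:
y = 22 (y = -6 + 2*14 = -6 + 28 = 22)
a(m) = (-7 + m)/(2*m) (a(m) = (-7 + m)/((2*m)) = (-7 + m)*(1/(2*m)) = (-7 + m)/(2*m))
(a(y) + 4932)*(-3349 - 858) = ((½)*(-7 + 22)/22 + 4932)*(-3349 - 858) = ((½)*(1/22)*15 + 4932)*(-4207) = (15/44 + 4932)*(-4207) = (217023/44)*(-4207) = -913015761/44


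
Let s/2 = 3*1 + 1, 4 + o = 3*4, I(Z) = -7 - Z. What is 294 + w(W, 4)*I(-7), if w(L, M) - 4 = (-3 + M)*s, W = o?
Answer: 294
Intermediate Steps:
o = 8 (o = -4 + 3*4 = -4 + 12 = 8)
W = 8
s = 8 (s = 2*(3*1 + 1) = 2*(3 + 1) = 2*4 = 8)
w(L, M) = -20 + 8*M (w(L, M) = 4 + (-3 + M)*8 = 4 + (-24 + 8*M) = -20 + 8*M)
294 + w(W, 4)*I(-7) = 294 + (-20 + 8*4)*(-7 - 1*(-7)) = 294 + (-20 + 32)*(-7 + 7) = 294 + 12*0 = 294 + 0 = 294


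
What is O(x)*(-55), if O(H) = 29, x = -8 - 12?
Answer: -1595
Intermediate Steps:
x = -20
O(x)*(-55) = 29*(-55) = -1595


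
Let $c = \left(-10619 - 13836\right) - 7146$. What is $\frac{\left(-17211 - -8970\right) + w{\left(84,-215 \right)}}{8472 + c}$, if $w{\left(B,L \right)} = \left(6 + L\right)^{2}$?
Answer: $- \frac{35440}{23129} \approx -1.5323$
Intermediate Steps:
$c = -31601$ ($c = -24455 - 7146 = -31601$)
$\frac{\left(-17211 - -8970\right) + w{\left(84,-215 \right)}}{8472 + c} = \frac{\left(-17211 - -8970\right) + \left(6 - 215\right)^{2}}{8472 - 31601} = \frac{\left(-17211 + 8970\right) + \left(-209\right)^{2}}{-23129} = \left(-8241 + 43681\right) \left(- \frac{1}{23129}\right) = 35440 \left(- \frac{1}{23129}\right) = - \frac{35440}{23129}$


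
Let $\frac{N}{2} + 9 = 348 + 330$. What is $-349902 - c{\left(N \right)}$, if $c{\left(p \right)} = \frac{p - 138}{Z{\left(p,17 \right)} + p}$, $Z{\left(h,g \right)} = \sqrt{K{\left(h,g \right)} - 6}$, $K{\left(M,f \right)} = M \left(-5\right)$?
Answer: $\frac{2 \left(- 174951 \sqrt{186} + 39014173 i\right)}{\sqrt{186} - 223 i} \approx -3.499 \cdot 10^{5} + 0.054649 i$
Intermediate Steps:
$K{\left(M,f \right)} = - 5 M$
$N = 1338$ ($N = -18 + 2 \left(348 + 330\right) = -18 + 2 \cdot 678 = -18 + 1356 = 1338$)
$Z{\left(h,g \right)} = \sqrt{-6 - 5 h}$ ($Z{\left(h,g \right)} = \sqrt{- 5 h - 6} = \sqrt{-6 - 5 h}$)
$c{\left(p \right)} = \frac{-138 + p}{p + \sqrt{-6 - 5 p}}$ ($c{\left(p \right)} = \frac{p - 138}{\sqrt{-6 - 5 p} + p} = \frac{-138 + p}{p + \sqrt{-6 - 5 p}}$)
$-349902 - c{\left(N \right)} = -349902 - \frac{-138 + 1338}{1338 + \sqrt{-6 - 6690}} = -349902 - \frac{1}{1338 + \sqrt{-6 - 6690}} \cdot 1200 = -349902 - \frac{1}{1338 + \sqrt{-6696}} \cdot 1200 = -349902 - \frac{1}{1338 + 6 i \sqrt{186}} \cdot 1200 = -349902 - \frac{1200}{1338 + 6 i \sqrt{186}}$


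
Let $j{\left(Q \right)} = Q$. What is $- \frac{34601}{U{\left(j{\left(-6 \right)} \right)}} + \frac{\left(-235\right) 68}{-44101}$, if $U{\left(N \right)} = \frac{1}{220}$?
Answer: $- \frac{335706498240}{44101} \approx -7.6122 \cdot 10^{6}$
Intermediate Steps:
$U{\left(N \right)} = \frac{1}{220}$
$- \frac{34601}{U{\left(j{\left(-6 \right)} \right)}} + \frac{\left(-235\right) 68}{-44101} = - 34601 \frac{1}{\frac{1}{220}} + \frac{\left(-235\right) 68}{-44101} = \left(-34601\right) 220 - - \frac{15980}{44101} = -7612220 + \frac{15980}{44101} = - \frac{335706498240}{44101}$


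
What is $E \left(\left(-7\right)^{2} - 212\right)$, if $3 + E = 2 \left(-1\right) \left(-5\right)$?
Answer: $-1141$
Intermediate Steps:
$E = 7$ ($E = -3 + 2 \left(-1\right) \left(-5\right) = -3 - -10 = -3 + 10 = 7$)
$E \left(\left(-7\right)^{2} - 212\right) = 7 \left(\left(-7\right)^{2} - 212\right) = 7 \left(49 - 212\right) = 7 \left(-163\right) = -1141$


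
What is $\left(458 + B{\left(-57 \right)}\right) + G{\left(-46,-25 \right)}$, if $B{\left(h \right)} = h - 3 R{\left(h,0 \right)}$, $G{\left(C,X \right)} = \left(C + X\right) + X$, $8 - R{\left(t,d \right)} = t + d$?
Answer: $110$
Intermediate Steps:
$R{\left(t,d \right)} = 8 - d - t$ ($R{\left(t,d \right)} = 8 - \left(t + d\right) = 8 - \left(d + t\right) = 8 - d - t$)
$G{\left(C,X \right)} = C + 2 X$
$B{\left(h \right)} = -24 + 4 h$ ($B{\left(h \right)} = h - 3 \left(8 - 0 - h\right) = h - 3 \left(8 + 0 - h\right) = h - 3 \left(8 - h\right) = h + \left(-24 + 3 h\right) = -24 + 4 h$)
$\left(458 + B{\left(-57 \right)}\right) + G{\left(-46,-25 \right)} = \left(458 + \left(-24 + 4 \left(-57\right)\right)\right) + \left(-46 + 2 \left(-25\right)\right) = \left(458 - 252\right) - 96 = 206 - 96 = 110$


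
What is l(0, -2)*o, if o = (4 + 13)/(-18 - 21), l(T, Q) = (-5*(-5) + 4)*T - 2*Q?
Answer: -68/39 ≈ -1.7436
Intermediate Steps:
l(T, Q) = -2*Q + 29*T (l(T, Q) = (25 + 4)*T - 2*Q = 29*T - 2*Q = -2*Q + 29*T)
o = -17/39 (o = 17/(-39) = 17*(-1/39) = -17/39 ≈ -0.43590)
l(0, -2)*o = (-2*(-2) + 29*0)*(-17/39) = (4 + 0)*(-17/39) = 4*(-17/39) = -68/39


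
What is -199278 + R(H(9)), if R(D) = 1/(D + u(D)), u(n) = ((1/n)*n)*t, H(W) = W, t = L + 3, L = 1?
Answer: -2590613/13 ≈ -1.9928e+5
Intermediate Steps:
t = 4 (t = 1 + 3 = 4)
u(n) = 4 (u(n) = ((1/n)*n)*4 = (n/n)*4 = 1*4 = 4)
R(D) = 1/(4 + D) (R(D) = 1/(D + 4) = 1/(4 + D))
-199278 + R(H(9)) = -199278 + 1/(4 + 9) = -199278 + 1/13 = -2590613/13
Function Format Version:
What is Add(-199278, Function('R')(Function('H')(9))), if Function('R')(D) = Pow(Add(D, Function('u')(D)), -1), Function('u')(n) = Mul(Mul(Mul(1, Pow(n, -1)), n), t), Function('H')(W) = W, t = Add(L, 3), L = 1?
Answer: Rational(-2590613, 13) ≈ -1.9928e+5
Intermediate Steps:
t = 4 (t = Add(1, 3) = 4)
Function('u')(n) = 4 (Function('u')(n) = Mul(Mul(Mul(1, Pow(n, -1)), n), 4) = Mul(Mul(Pow(n, -1), n), 4) = Mul(1, 4) = 4)
Function('R')(D) = Pow(Add(4, D), -1) (Function('R')(D) = Pow(Add(D, 4), -1) = Pow(Add(4, D), -1))
Add(-199278, Function('R')(Function('H')(9))) = Add(-199278, Pow(Add(4, 9), -1)) = Add(-199278, Pow(13, -1)) = Add(-199278, Rational(1, 13)) = Rational(-2590613, 13)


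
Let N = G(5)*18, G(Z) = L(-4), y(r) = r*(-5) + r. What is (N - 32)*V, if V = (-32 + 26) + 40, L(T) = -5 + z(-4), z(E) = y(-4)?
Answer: 5644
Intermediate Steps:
y(r) = -4*r (y(r) = -5*r + r = -4*r)
z(E) = 16 (z(E) = -4*(-4) = 16)
L(T) = 11 (L(T) = -5 + 16 = 11)
G(Z) = 11
N = 198 (N = 11*18 = 198)
V = 34 (V = -6 + 40 = 34)
(N - 32)*V = (198 - 32)*34 = 166*34 = 5644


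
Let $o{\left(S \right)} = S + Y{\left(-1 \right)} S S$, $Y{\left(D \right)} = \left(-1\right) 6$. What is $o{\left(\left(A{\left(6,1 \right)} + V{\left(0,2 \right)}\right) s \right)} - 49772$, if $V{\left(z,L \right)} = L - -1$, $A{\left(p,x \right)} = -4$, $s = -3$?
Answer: $-49823$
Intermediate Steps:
$Y{\left(D \right)} = -6$
$V{\left(z,L \right)} = 1 + L$ ($V{\left(z,L \right)} = L + 1 = 1 + L$)
$o{\left(S \right)} = S - 6 S^{2}$ ($o{\left(S \right)} = S + - 6 S S = S - 6 S^{2}$)
$o{\left(\left(A{\left(6,1 \right)} + V{\left(0,2 \right)}\right) s \right)} - 49772 = \left(-4 + \left(1 + 2\right)\right) \left(-3\right) \left(1 - 6 \left(-4 + \left(1 + 2\right)\right) \left(-3\right)\right) - 49772 = \left(-4 + 3\right) \left(-3\right) \left(1 - 6 \left(-4 + 3\right) \left(-3\right)\right) - 49772 = \left(-1\right) \left(-3\right) \left(1 - 6 \left(\left(-1\right) \left(-3\right)\right)\right) - 49772 = 3 \left(1 - 18\right) - 49772 = 3 \left(-17\right) - 49772 = -51 - 49772 = -49823$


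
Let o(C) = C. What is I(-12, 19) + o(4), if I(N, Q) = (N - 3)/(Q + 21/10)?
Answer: 694/211 ≈ 3.2891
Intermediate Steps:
I(N, Q) = (-3 + N)/(21/10 + Q) (I(N, Q) = (-3 + N)/(Q + 21*(1/10)) = (-3 + N)/(Q + 21/10) = (-3 + N)/(21/10 + Q))
I(-12, 19) + o(4) = 10*(-3 - 12)/(21 + 10*19) + 4 = 10*(-15)/(21 + 190) + 4 = 10*(-15)/211 + 4 = 10*(1/211)*(-15) + 4 = -150/211 + 4 = 694/211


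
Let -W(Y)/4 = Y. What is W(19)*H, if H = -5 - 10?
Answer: 1140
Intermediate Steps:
W(Y) = -4*Y
H = -15
W(19)*H = -4*19*(-15) = -76*(-15) = 1140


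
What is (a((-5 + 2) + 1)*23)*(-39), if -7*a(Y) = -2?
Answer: -1794/7 ≈ -256.29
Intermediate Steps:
a(Y) = 2/7 (a(Y) = -1/7*(-2) = 2/7)
(a((-5 + 2) + 1)*23)*(-39) = ((2/7)*23)*(-39) = (46/7)*(-39) = -1794/7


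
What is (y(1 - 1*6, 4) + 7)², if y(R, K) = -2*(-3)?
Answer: 169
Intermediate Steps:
y(R, K) = 6
(y(1 - 1*6, 4) + 7)² = (6 + 7)² = 13² = 169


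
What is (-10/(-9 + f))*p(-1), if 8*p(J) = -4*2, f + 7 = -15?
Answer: -10/31 ≈ -0.32258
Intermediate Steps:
f = -22 (f = -7 - 15 = -22)
p(J) = -1 (p(J) = (-4*2)/8 = (1/8)*(-8) = -1)
(-10/(-9 + f))*p(-1) = -10/(-9 - 22)*(-1) = -10/(-31)*(-1) = -10*(-1/31)*(-1) = (10/31)*(-1) = -10/31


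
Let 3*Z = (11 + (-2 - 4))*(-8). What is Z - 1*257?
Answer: -811/3 ≈ -270.33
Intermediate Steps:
Z = -40/3 (Z = ((11 + (-2 - 4))*(-8))/3 = ((11 - 6)*(-8))/3 = (5*(-8))/3 = (1/3)*(-40) = -40/3 ≈ -13.333)
Z - 1*257 = -40/3 - 1*257 = -40/3 - 257 = -811/3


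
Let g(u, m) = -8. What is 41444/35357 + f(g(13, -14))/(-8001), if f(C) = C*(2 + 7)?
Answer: 5303796/4490339 ≈ 1.1812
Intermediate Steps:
f(C) = 9*C (f(C) = C*9 = 9*C)
41444/35357 + f(g(13, -14))/(-8001) = 41444/35357 + (9*(-8))/(-8001) = 41444*(1/35357) - 72*(-1/8001) = 41444/35357 + 8/889 = 5303796/4490339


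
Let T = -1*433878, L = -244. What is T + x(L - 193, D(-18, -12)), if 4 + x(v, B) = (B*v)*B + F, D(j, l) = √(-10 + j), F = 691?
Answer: -420955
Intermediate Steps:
T = -433878
x(v, B) = 687 + v*B² (x(v, B) = -4 + ((B*v)*B + 691) = -4 + (v*B² + 691) = -4 + (691 + v*B²) = 687 + v*B²)
T + x(L - 193, D(-18, -12)) = -433878 + (687 + (-244 - 193)*(√(-10 - 18))²) = -433878 + (687 - 437*(√(-28))²) = -433878 + (687 - 437*(2*I*√7)²) = -433878 + (687 - 437*(-28)) = -433878 + (687 + 12236) = -433878 + 12923 = -420955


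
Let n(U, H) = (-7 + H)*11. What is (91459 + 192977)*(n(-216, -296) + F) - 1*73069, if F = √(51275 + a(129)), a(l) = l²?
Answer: -948098257 + 568872*√16979 ≈ -8.7397e+8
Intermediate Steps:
F = 2*√16979 (F = √(51275 + 129²) = √(51275 + 16641) = √67916 = 2*√16979 ≈ 260.61)
n(U, H) = -77 + 11*H
(91459 + 192977)*(n(-216, -296) + F) - 1*73069 = (91459 + 192977)*((-77 + 11*(-296)) + 2*√16979) - 1*73069 = 284436*((-77 - 3256) + 2*√16979) - 73069 = 284436*(-3333 + 2*√16979) - 73069 = (-948025188 + 568872*√16979) - 73069 = -948098257 + 568872*√16979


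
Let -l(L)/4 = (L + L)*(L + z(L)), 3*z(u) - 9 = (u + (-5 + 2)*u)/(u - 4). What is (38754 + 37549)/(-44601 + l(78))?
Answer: -2823211/3504141 ≈ -0.80568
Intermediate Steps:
z(u) = 3 - 2*u/(3*(-4 + u)) (z(u) = 3 + ((u + (-5 + 2)*u)/(u - 4))/3 = 3 + ((u - 3*u)/(-4 + u))/3 = 3 + ((-2*u)/(-4 + u))/3 = 3 + (-2*u/(-4 + u))/3 = 3 - 2*u/(3*(-4 + u)))
l(L) = -8*L*(L + (-36 + 7*L)/(3*(-4 + L))) (l(L) = -4*(L + L)*(L + (-36 + 7*L)/(3*(-4 + L))) = -4*2*L*(L + (-36 + 7*L)/(3*(-4 + L))) = -8*L*(L + (-36 + 7*L)/(3*(-4 + L))))
(38754 + 37549)/(-44601 + l(78)) = (38754 + 37549)/(-44601 + (8/3)*78*(36 - 3*78² + 5*78)/(-4 + 78)) = 76303/(-44601 + (8/3)*78*(36 - 3*6084 + 390)/74) = 76303/(-44601 + (8/3)*78*(1/74)*(36 - 18252 + 390)) = 76303/(-44601 + (8/3)*78*(1/74)*(-17826)) = 76303/(-44601 - 1853904/37) = 76303/(-3504141/37) = 76303*(-37/3504141) = -2823211/3504141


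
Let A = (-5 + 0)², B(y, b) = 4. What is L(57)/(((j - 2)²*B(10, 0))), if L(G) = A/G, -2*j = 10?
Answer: 25/11172 ≈ 0.0022377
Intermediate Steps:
j = -5 (j = -½*10 = -5)
A = 25 (A = (-5)² = 25)
L(G) = 25/G
L(57)/(((j - 2)²*B(10, 0))) = (25/57)/(((-5 - 2)²*4)) = (25*(1/57))/(((-7)²*4)) = 25/(57*((49*4))) = (25/57)/196 = (25/57)*(1/196) = 25/11172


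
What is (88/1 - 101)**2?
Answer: 169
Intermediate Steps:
(88/1 - 101)**2 = (88*1 - 101)**2 = (88 - 101)**2 = (-13)**2 = 169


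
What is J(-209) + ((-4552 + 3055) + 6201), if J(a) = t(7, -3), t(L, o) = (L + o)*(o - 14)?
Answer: 4636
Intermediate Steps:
t(L, o) = (-14 + o)*(L + o) (t(L, o) = (L + o)*(-14 + o) = (-14 + o)*(L + o))
J(a) = -68 (J(a) = (-3)² - 14*7 - 14*(-3) + 7*(-3) = 9 - 98 + 42 - 21 = -68)
J(-209) + ((-4552 + 3055) + 6201) = -68 + ((-4552 + 3055) + 6201) = -68 + (-1497 + 6201) = -68 + 4704 = 4636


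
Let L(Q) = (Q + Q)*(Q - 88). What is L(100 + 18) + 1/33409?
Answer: 236535721/33409 ≈ 7080.0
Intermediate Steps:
L(Q) = 2*Q*(-88 + Q) (L(Q) = (2*Q)*(-88 + Q) = 2*Q*(-88 + Q))
L(100 + 18) + 1/33409 = 2*(100 + 18)*(-88 + (100 + 18)) + 1/33409 = 2*118*(-88 + 118) + 1/33409 = 2*118*30 + 1/33409 = 7080 + 1/33409 = 236535721/33409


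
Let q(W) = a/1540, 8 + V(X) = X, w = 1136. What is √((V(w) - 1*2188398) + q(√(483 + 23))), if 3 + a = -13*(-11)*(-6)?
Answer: I*√26465973765/110 ≈ 1478.9*I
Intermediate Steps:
a = -861 (a = -3 - 13*(-11)*(-6) = -3 + 143*(-6) = -3 - 858 = -861)
V(X) = -8 + X
q(W) = -123/220 (q(W) = -861/1540 = -861*1/1540 = -123/220)
√((V(w) - 1*2188398) + q(√(483 + 23))) = √(((-8 + 1136) - 1*2188398) - 123/220) = √((1128 - 2188398) - 123/220) = √(-2187270 - 123/220) = √(-481199523/220) = I*√26465973765/110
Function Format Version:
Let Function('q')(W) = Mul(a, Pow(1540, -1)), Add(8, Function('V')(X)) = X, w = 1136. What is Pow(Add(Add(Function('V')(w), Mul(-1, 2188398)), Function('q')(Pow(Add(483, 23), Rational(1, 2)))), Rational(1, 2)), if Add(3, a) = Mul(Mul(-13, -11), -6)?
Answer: Mul(Rational(1, 110), I, Pow(26465973765, Rational(1, 2))) ≈ Mul(1478.9, I)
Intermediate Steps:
a = -861 (a = Add(-3, Mul(Mul(-13, -11), -6)) = Add(-3, Mul(143, -6)) = Add(-3, -858) = -861)
Function('V')(X) = Add(-8, X)
Function('q')(W) = Rational(-123, 220) (Function('q')(W) = Mul(-861, Pow(1540, -1)) = Mul(-861, Rational(1, 1540)) = Rational(-123, 220))
Pow(Add(Add(Function('V')(w), Mul(-1, 2188398)), Function('q')(Pow(Add(483, 23), Rational(1, 2)))), Rational(1, 2)) = Pow(Add(Add(Add(-8, 1136), Mul(-1, 2188398)), Rational(-123, 220)), Rational(1, 2)) = Pow(Add(Add(1128, -2188398), Rational(-123, 220)), Rational(1, 2)) = Pow(Add(-2187270, Rational(-123, 220)), Rational(1, 2)) = Pow(Rational(-481199523, 220), Rational(1, 2)) = Mul(Rational(1, 110), I, Pow(26465973765, Rational(1, 2)))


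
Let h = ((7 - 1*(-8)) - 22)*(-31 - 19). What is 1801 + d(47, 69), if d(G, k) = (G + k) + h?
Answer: 2267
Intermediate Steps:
h = 350 (h = ((7 + 8) - 22)*(-50) = (15 - 22)*(-50) = -7*(-50) = 350)
d(G, k) = 350 + G + k (d(G, k) = (G + k) + 350 = 350 + G + k)
1801 + d(47, 69) = 1801 + (350 + 47 + 69) = 1801 + 466 = 2267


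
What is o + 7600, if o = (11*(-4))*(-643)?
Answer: 35892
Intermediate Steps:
o = 28292 (o = -44*(-643) = 28292)
o + 7600 = 28292 + 7600 = 35892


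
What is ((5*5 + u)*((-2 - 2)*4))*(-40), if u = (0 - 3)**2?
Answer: 21760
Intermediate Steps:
u = 9 (u = (-3)**2 = 9)
((5*5 + u)*((-2 - 2)*4))*(-40) = ((5*5 + 9)*((-2 - 2)*4))*(-40) = ((25 + 9)*(-4*4))*(-40) = (34*(-16))*(-40) = -544*(-40) = 21760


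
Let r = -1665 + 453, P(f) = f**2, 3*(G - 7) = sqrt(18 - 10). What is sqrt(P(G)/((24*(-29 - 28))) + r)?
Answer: sqrt(-567058534 - 3192*sqrt(2))/684 ≈ 34.814*I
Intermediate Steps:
G = 7 + 2*sqrt(2)/3 (G = 7 + sqrt(18 - 10)/3 = 7 + sqrt(8)/3 = 7 + (2*sqrt(2))/3 = 7 + 2*sqrt(2)/3 ≈ 7.9428)
r = -1212
sqrt(P(G)/((24*(-29 - 28))) + r) = sqrt((7 + 2*sqrt(2)/3)**2/((24*(-29 - 28))) - 1212) = sqrt((7 + 2*sqrt(2)/3)**2/((24*(-57))) - 1212) = sqrt((7 + 2*sqrt(2)/3)**2/(-1368) - 1212) = sqrt((7 + 2*sqrt(2)/3)**2*(-1/1368) - 1212) = sqrt(-(7 + 2*sqrt(2)/3)**2/1368 - 1212) = sqrt(-1212 - (7 + 2*sqrt(2)/3)**2/1368)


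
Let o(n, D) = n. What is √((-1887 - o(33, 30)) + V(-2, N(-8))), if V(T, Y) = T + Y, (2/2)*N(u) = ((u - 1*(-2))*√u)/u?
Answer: √(-7688 + 6*I*√2)/2 ≈ 0.024194 + 43.841*I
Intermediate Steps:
N(u) = (2 + u)/√u (N(u) = ((u - 1*(-2))*√u)/u = ((u + 2)*√u)/u = ((2 + u)*√u)/u = (√u*(2 + u))/u = (2 + u)/√u)
√((-1887 - o(33, 30)) + V(-2, N(-8))) = √((-1887 - 1*33) + (-2 + (2 - 8)/√(-8))) = √((-1887 - 33) + (-2 - I*√2/4*(-6))) = √(-1920 + (-2 + 3*I*√2/2)) = √(-1922 + 3*I*√2/2)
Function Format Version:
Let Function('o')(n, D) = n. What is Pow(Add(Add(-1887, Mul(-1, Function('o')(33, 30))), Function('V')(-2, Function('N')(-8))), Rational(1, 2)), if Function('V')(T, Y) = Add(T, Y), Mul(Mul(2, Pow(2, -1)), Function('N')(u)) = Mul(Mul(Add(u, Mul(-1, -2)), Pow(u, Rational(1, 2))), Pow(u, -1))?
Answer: Mul(Rational(1, 2), Pow(Add(-7688, Mul(6, I, Pow(2, Rational(1, 2)))), Rational(1, 2))) ≈ Add(0.024194, Mul(43.841, I))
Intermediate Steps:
Function('N')(u) = Mul(Pow(u, Rational(-1, 2)), Add(2, u)) (Function('N')(u) = Mul(Mul(Add(u, Mul(-1, -2)), Pow(u, Rational(1, 2))), Pow(u, -1)) = Mul(Mul(Add(u, 2), Pow(u, Rational(1, 2))), Pow(u, -1)) = Mul(Mul(Add(2, u), Pow(u, Rational(1, 2))), Pow(u, -1)) = Mul(Mul(Pow(u, Rational(1, 2)), Add(2, u)), Pow(u, -1)) = Mul(Pow(u, Rational(-1, 2)), Add(2, u)))
Pow(Add(Add(-1887, Mul(-1, Function('o')(33, 30))), Function('V')(-2, Function('N')(-8))), Rational(1, 2)) = Pow(Add(Add(-1887, Mul(-1, 33)), Add(-2, Mul(Pow(-8, Rational(-1, 2)), Add(2, -8)))), Rational(1, 2)) = Pow(Add(Add(-1887, -33), Add(-2, Mul(Mul(Rational(-1, 4), I, Pow(2, Rational(1, 2))), -6))), Rational(1, 2)) = Pow(Add(-1920, Add(-2, Mul(Rational(3, 2), I, Pow(2, Rational(1, 2))))), Rational(1, 2)) = Pow(Add(-1922, Mul(Rational(3, 2), I, Pow(2, Rational(1, 2)))), Rational(1, 2))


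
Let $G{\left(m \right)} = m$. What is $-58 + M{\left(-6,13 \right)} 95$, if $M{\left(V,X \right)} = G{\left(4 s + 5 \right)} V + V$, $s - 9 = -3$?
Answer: $-17158$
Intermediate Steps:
$s = 6$ ($s = 9 - 3 = 6$)
$M{\left(V,X \right)} = 30 V$ ($M{\left(V,X \right)} = \left(4 \cdot 6 + 5\right) V + V = \left(24 + 5\right) V + V = 29 V + V = 30 V$)
$-58 + M{\left(-6,13 \right)} 95 = -58 + 30 \left(-6\right) 95 = -58 - 17100 = -17158$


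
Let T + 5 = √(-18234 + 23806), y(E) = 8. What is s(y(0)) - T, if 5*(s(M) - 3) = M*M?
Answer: 104/5 - 2*√1393 ≈ -53.846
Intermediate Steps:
T = -5 + 2*√1393 (T = -5 + √(-18234 + 23806) = -5 + √5572 = -5 + 2*√1393 ≈ 69.646)
s(M) = 3 + M²/5 (s(M) = 3 + (M*M)/5 = 3 + M²/5)
s(y(0)) - T = (3 + (⅕)*8²) - (-5 + 2*√1393) = (3 + (⅕)*64) + (5 - 2*√1393) = (3 + 64/5) + (5 - 2*√1393) = 79/5 + (5 - 2*√1393) = 104/5 - 2*√1393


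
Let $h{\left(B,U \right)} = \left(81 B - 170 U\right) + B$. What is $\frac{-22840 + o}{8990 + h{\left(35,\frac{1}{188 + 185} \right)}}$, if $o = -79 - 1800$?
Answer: $- \frac{9220187}{4423610} \approx -2.0843$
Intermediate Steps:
$o = -1879$ ($o = -79 - 1800 = -1879$)
$h{\left(B,U \right)} = - 170 U + 82 B$ ($h{\left(B,U \right)} = \left(- 170 U + 81 B\right) + B = - 170 U + 82 B$)
$\frac{-22840 + o}{8990 + h{\left(35,\frac{1}{188 + 185} \right)}} = \frac{-22840 - 1879}{8990 + \left(- \frac{170}{188 + 185} + 82 \cdot 35\right)} = - \frac{24719}{8990 + \left(- \frac{170}{373} + 2870\right)} = - \frac{24719}{8990 + \frac{1070340}{373}} = - \frac{24719}{\frac{4423610}{373}} = \left(-24719\right) \frac{373}{4423610} = - \frac{9220187}{4423610}$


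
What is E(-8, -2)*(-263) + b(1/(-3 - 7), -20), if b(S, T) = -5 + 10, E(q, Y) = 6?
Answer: -1573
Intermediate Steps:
b(S, T) = 5
E(-8, -2)*(-263) + b(1/(-3 - 7), -20) = 6*(-263) + 5 = -1578 + 5 = -1573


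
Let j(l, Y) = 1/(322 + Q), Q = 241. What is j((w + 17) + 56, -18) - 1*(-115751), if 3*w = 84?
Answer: 65167814/563 ≈ 1.1575e+5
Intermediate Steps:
w = 28 (w = (1/3)*84 = 28)
j(l, Y) = 1/563 (j(l, Y) = 1/(322 + 241) = 1/563)
j((w + 17) + 56, -18) - 1*(-115751) = 1/563 - 1*(-115751) = 1/563 + 115751 = 65167814/563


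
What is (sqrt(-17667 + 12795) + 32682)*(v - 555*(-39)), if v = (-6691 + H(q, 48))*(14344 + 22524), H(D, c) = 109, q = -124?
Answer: -7930075880142 - 485287062*I*sqrt(1218) ≈ -7.9301e+12 - 1.6936e+10*I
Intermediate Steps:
v = -242665176 (v = (-6691 + 109)*(14344 + 22524) = -6582*36868 = -242665176)
(sqrt(-17667 + 12795) + 32682)*(v - 555*(-39)) = (sqrt(-17667 + 12795) + 32682)*(-242665176 - 555*(-39)) = (sqrt(-4872) + 32682)*(-242665176 + 21645) = (2*I*sqrt(1218) + 32682)*(-242643531) = (32682 + 2*I*sqrt(1218))*(-242643531) = -7930075880142 - 485287062*I*sqrt(1218)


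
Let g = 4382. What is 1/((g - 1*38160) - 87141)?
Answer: -1/120919 ≈ -8.2700e-6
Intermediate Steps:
1/((g - 1*38160) - 87141) = 1/((4382 - 1*38160) - 87141) = 1/((4382 - 38160) - 87141) = 1/(-33778 - 87141) = 1/(-120919) = -1/120919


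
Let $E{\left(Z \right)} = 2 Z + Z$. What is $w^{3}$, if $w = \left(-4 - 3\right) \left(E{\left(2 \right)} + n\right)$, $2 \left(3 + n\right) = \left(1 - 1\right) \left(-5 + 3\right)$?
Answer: $-9261$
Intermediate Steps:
$E{\left(Z \right)} = 3 Z$
$n = -3$ ($n = -3 + \frac{\left(1 - 1\right) \left(-5 + 3\right)}{2} = -3 + \frac{0 \left(-2\right)}{2} = -3 + \frac{1}{2} \cdot 0 = -3 + 0 = -3$)
$w = -21$ ($w = \left(-4 - 3\right) \left(3 \cdot 2 - 3\right) = - 7 \left(6 - 3\right) = \left(-7\right) 3 = -21$)
$w^{3} = \left(-21\right)^{3} = -9261$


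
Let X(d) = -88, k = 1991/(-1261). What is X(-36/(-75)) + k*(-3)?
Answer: -104995/1261 ≈ -83.263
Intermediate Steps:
k = -1991/1261 (k = 1991*(-1/1261) = -1991/1261 ≈ -1.5789)
X(-36/(-75)) + k*(-3) = -88 - 1991/1261*(-3) = -88 + 5973/1261 = -104995/1261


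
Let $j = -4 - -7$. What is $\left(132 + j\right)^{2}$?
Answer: $18225$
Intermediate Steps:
$j = 3$ ($j = -4 + 7 = 3$)
$\left(132 + j\right)^{2} = \left(132 + 3\right)^{2} = 135^{2} = 18225$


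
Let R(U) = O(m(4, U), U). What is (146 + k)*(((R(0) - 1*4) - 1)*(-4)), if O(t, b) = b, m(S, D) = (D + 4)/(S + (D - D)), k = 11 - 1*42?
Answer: 2300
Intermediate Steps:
k = -31 (k = 11 - 42 = -31)
m(S, D) = (4 + D)/S (m(S, D) = (4 + D)/(S + 0) = (4 + D)/S)
R(U) = U
(146 + k)*(((R(0) - 1*4) - 1)*(-4)) = (146 - 31)*(((0 - 1*4) - 1)*(-4)) = 115*(((0 - 4) - 1)*(-4)) = 115*((-4 - 1)*(-4)) = 115*(-5*(-4)) = 115*20 = 2300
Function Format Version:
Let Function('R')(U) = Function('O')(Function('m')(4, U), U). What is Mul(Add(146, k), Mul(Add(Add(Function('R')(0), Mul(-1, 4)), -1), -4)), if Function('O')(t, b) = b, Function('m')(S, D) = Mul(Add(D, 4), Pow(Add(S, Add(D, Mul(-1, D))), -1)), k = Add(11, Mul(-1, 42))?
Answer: 2300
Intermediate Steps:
k = -31 (k = Add(11, -42) = -31)
Function('m')(S, D) = Mul(Pow(S, -1), Add(4, D)) (Function('m')(S, D) = Mul(Add(4, D), Pow(Add(S, 0), -1)) = Mul(Add(4, D), Pow(S, -1)) = Mul(Pow(S, -1), Add(4, D)))
Function('R')(U) = U
Mul(Add(146, k), Mul(Add(Add(Function('R')(0), Mul(-1, 4)), -1), -4)) = Mul(Add(146, -31), Mul(Add(Add(0, Mul(-1, 4)), -1), -4)) = Mul(115, Mul(Add(Add(0, -4), -1), -4)) = Mul(115, Mul(Add(-4, -1), -4)) = Mul(115, Mul(-5, -4)) = Mul(115, 20) = 2300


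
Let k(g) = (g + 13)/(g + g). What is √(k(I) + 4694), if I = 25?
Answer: 27*√161/5 ≈ 68.518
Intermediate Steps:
k(g) = (13 + g)/(2*g) (k(g) = (13 + g)/((2*g)) = (13 + g)*(1/(2*g)) = (13 + g)/(2*g))
√(k(I) + 4694) = √((½)*(13 + 25)/25 + 4694) = √((½)*(1/25)*38 + 4694) = √(19/25 + 4694) = √(117369/25) = 27*√161/5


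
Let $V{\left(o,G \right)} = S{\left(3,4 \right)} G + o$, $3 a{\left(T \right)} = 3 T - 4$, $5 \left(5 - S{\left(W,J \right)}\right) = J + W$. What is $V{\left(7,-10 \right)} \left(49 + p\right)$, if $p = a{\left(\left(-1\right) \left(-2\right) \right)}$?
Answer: $- \frac{4321}{3} \approx -1440.3$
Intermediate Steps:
$S{\left(W,J \right)} = 5 - \frac{J}{5} - \frac{W}{5}$ ($S{\left(W,J \right)} = 5 - \frac{J + W}{5} = 5 - \left(\frac{J}{5} + \frac{W}{5}\right) = 5 - \frac{J}{5} - \frac{W}{5}$)
$a{\left(T \right)} = - \frac{4}{3} + T$ ($a{\left(T \right)} = \frac{3 T - 4}{3} = \frac{-4 + 3 T}{3} = - \frac{4}{3} + T$)
$V{\left(o,G \right)} = o + \frac{18 G}{5}$ ($V{\left(o,G \right)} = \left(5 - \frac{4}{5} - \frac{3}{5}\right) G + o = \frac{18 G}{5} + o = o + \frac{18 G}{5}$)
$p = \frac{2}{3}$ ($p = - \frac{4}{3} - -2 = - \frac{4}{3} + 2 = \frac{2}{3} \approx 0.66667$)
$V{\left(7,-10 \right)} \left(49 + p\right) = \left(7 + \frac{18}{5} \left(-10\right)\right) \left(49 + \frac{2}{3}\right) = \left(7 - 36\right) \frac{149}{3} = \left(-29\right) \frac{149}{3} = - \frac{4321}{3}$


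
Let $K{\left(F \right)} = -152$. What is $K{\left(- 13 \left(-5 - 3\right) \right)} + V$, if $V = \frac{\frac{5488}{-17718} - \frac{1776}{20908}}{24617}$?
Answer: $- \frac{173267041987796}{1139914629681} \approx -152.0$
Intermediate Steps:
$V = - \frac{18276284}{1139914629681}$ ($V = \left(5488 \left(- \frac{1}{17718}\right) - \frac{444}{5227}\right) \frac{1}{24617} = \left(- \frac{2744}{8859} - \frac{444}{5227}\right) \frac{1}{24617} = \left(- \frac{18276284}{46305993}\right) \frac{1}{24617} = - \frac{18276284}{1139914629681} \approx -1.6033 \cdot 10^{-5}$)
$K{\left(- 13 \left(-5 - 3\right) \right)} + V = -152 - \frac{18276284}{1139914629681} = - \frac{173267041987796}{1139914629681}$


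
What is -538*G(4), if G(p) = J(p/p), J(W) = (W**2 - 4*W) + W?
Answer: 1076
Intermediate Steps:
J(W) = W**2 - 3*W
G(p) = -2 (G(p) = (p/p)*(-3 + p/p) = 1*(-3 + 1) = 1*(-2) = -2)
-538*G(4) = -538*(-2) = 1076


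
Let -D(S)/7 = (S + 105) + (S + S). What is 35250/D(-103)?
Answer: 5875/238 ≈ 24.685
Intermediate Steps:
D(S) = -735 - 21*S (D(S) = -7*((S + 105) + (S + S)) = -7*((105 + S) + 2*S) = -7*(105 + 3*S) = -735 - 21*S)
35250/D(-103) = 35250/(-735 - 21*(-103)) = 35250/(-735 + 2163) = 35250/1428 = 35250*(1/1428) = 5875/238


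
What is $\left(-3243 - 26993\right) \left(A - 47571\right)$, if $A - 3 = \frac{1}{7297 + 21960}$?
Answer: $\frac{42079349736100}{29257} \approx 1.4383 \cdot 10^{9}$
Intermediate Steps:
$A = \frac{87772}{29257}$ ($A = 3 + \frac{1}{7297 + 21960} = 3 + \frac{1}{29257} = \frac{87772}{29257} \approx 3.0$)
$\left(-3243 - 26993\right) \left(A - 47571\right) = \left(-3243 - 26993\right) \left(\frac{87772}{29257} - 47571\right) = \left(-30236\right) \left(- \frac{1391696975}{29257}\right) = \frac{42079349736100}{29257}$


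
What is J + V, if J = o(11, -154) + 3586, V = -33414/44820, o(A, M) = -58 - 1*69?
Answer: 25833161/7470 ≈ 3458.3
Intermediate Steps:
o(A, M) = -127 (o(A, M) = -58 - 69 = -127)
V = -5569/7470 (V = -33414*1/44820 = -5569/7470 ≈ -0.74552)
J = 3459 (J = -127 + 3586 = 3459)
J + V = 3459 - 5569/7470 = 25833161/7470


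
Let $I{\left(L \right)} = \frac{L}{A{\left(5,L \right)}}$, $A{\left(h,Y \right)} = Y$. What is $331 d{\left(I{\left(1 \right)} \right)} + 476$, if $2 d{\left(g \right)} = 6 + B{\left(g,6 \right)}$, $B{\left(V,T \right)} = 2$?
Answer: $1800$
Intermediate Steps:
$I{\left(L \right)} = 1$ ($I{\left(L \right)} = \frac{L}{L} = 1$)
$d{\left(g \right)} = 4$ ($d{\left(g \right)} = \frac{6 + 2}{2} = \frac{1}{2} \cdot 8 = 4$)
$331 d{\left(I{\left(1 \right)} \right)} + 476 = 331 \cdot 4 + 476 = 1324 + 476 = 1800$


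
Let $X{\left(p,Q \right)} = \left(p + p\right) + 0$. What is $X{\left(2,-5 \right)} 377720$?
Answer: $1510880$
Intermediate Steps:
$X{\left(p,Q \right)} = 2 p$ ($X{\left(p,Q \right)} = 2 p + 0 = 2 p$)
$X{\left(2,-5 \right)} 377720 = 2 \cdot 2 \cdot 377720 = 4 \cdot 377720 = 1510880$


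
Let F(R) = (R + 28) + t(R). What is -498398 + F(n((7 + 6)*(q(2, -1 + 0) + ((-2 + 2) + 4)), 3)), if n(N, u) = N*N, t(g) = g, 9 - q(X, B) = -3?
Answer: -411842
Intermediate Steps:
q(X, B) = 12 (q(X, B) = 9 - 1*(-3) = 9 + 3 = 12)
n(N, u) = N**2
F(R) = 28 + 2*R (F(R) = (R + 28) + R = (28 + R) + R = 28 + 2*R)
-498398 + F(n((7 + 6)*(q(2, -1 + 0) + ((-2 + 2) + 4)), 3)) = -498398 + (28 + 2*((7 + 6)*(12 + ((-2 + 2) + 4)))**2) = -498398 + (28 + 2*(13*(12 + (0 + 4)))**2) = -498398 + (28 + 2*(13*(12 + 4))**2) = -498398 + (28 + 2*(13*16)**2) = -498398 + (28 + 2*208**2) = -498398 + (28 + 2*43264) = -498398 + (28 + 86528) = -498398 + 86556 = -411842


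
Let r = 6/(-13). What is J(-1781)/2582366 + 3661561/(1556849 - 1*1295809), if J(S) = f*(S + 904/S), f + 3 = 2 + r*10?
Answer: 8422439865192603/600286780779920 ≈ 14.031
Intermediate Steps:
r = -6/13 (r = 6*(-1/13) = -6/13 ≈ -0.46154)
f = -73/13 (f = -3 + (2 - 6/13*10) = -3 + (2 - 60/13) = -3 - 34/13 = -73/13 ≈ -5.6154)
J(S) = -65992/(13*S) - 73*S/13 (J(S) = -73*(S + 904/S)/13 = -65992/(13*S) - 73*S/13)
J(-1781)/2582366 + 3661561/(1556849 - 1*1295809) = ((73/13)*(-904 - 1*(-1781)²)/(-1781))/2582366 + 3661561/(1556849 - 1*1295809) = ((73/13)*(-1/1781)*(-904 - 1*3171961))*(1/2582366) + 3661561/(1556849 - 1295809) = ((73/13)*(-1/1781)*(-904 - 3171961))*(1/2582366) + 3661561/261040 = ((73/13)*(-1/1781)*(-3172865))*(1/2582366) + 3661561*(1/261040) = (231619145/23153)*(1/2582366) + 3661561/261040 = 231619145/59789519998 + 3661561/261040 = 8422439865192603/600286780779920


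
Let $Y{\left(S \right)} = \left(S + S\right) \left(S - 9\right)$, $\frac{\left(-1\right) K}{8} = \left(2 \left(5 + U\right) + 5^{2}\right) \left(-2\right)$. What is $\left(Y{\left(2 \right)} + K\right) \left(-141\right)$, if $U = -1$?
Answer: $-70500$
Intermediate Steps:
$K = 528$ ($K = - 8 \left(2 \left(5 - 1\right) + 5^{2}\right) \left(-2\right) = - 8 \left(2 \cdot 4 + 25\right) \left(-2\right) = - 8 \left(8 + 25\right) \left(-2\right) = - 8 \cdot 33 \left(-2\right) = \left(-8\right) \left(-66\right) = 528$)
$Y{\left(S \right)} = 2 S \left(-9 + S\right)$
$\left(Y{\left(2 \right)} + K\right) \left(-141\right) = \left(2 \cdot 2 \left(-9 + 2\right) + 528\right) \left(-141\right) = \left(2 \cdot 2 \left(-7\right) + 528\right) \left(-141\right) = \left(-28 + 528\right) \left(-141\right) = 500 \left(-141\right) = -70500$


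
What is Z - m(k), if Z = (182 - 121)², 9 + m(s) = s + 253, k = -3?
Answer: 3480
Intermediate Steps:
m(s) = 244 + s (m(s) = -9 + (s + 253) = -9 + (253 + s) = 244 + s)
Z = 3721 (Z = 61² = 3721)
Z - m(k) = 3721 - (244 - 3) = 3721 - 1*241 = 3721 - 241 = 3480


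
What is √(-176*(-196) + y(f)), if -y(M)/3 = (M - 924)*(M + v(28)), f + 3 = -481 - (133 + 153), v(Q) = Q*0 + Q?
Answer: 14*I*√19063 ≈ 1933.0*I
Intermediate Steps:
v(Q) = Q (v(Q) = 0 + Q = Q)
f = -770 (f = -3 + (-481 - (133 + 153)) = -3 + (-481 - 1*286) = -3 + (-481 - 286) = -3 - 767 = -770)
y(M) = -3*(-924 + M)*(28 + M) (y(M) = -3*(M - 924)*(M + 28) = -3*(-924 + M)*(28 + M))
√(-176*(-196) + y(f)) = √(-176*(-196) + (77616 - 3*(-770)² + 2688*(-770))) = √(34496 + (77616 - 3*592900 - 2069760)) = √(34496 + (77616 - 1778700 - 2069760)) = √(34496 - 3770844) = √(-3736348) = 14*I*√19063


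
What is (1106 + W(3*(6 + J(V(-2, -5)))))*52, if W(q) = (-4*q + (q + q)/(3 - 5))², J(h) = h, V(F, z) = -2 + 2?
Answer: 478712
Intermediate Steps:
V(F, z) = 0
W(q) = 25*q² (W(q) = (-4*q + (2*q)/(-2))² = (-4*q + (2*q)*(-½))² = (-4*q - q)² = (-5*q)² = 25*q²)
(1106 + W(3*(6 + J(V(-2, -5)))))*52 = (1106 + 25*(3*(6 + 0))²)*52 = (1106 + 25*(3*6)²)*52 = (1106 + 25*18²)*52 = (1106 + 25*324)*52 = (1106 + 8100)*52 = 9206*52 = 478712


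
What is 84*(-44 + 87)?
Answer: 3612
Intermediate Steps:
84*(-44 + 87) = 84*43 = 3612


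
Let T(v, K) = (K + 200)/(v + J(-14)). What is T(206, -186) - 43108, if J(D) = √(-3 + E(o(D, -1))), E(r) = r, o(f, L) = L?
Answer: -457375159/10610 - 7*I/10610 ≈ -43108.0 - 0.00065975*I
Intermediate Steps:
J(D) = 2*I (J(D) = √(-3 - 1) = √(-4) = 2*I)
T(v, K) = (200 + K)/(v + 2*I) (T(v, K) = (K + 200)/(v + 2*I) = (200 + K)/(v + 2*I))
T(206, -186) - 43108 = (200 - 186)/(206 + 2*I) - 43108 = ((206 - 2*I)/42440)*14 - 43108 = 7*(206 - 2*I)/21220 - 43108 = -43108 + 7*(206 - 2*I)/21220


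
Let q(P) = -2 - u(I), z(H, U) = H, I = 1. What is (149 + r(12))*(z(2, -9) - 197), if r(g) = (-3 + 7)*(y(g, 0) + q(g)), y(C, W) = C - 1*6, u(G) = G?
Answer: -31395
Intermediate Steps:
y(C, W) = -6 + C (y(C, W) = C - 6 = -6 + C)
q(P) = -3 (q(P) = -2 - 1*1 = -2 - 1 = -3)
r(g) = -36 + 4*g (r(g) = (-3 + 7)*((-6 + g) - 3) = 4*(-9 + g) = -36 + 4*g)
(149 + r(12))*(z(2, -9) - 197) = (149 + (-36 + 4*12))*(2 - 197) = (149 + (-36 + 48))*(-195) = (149 + 12)*(-195) = 161*(-195) = -31395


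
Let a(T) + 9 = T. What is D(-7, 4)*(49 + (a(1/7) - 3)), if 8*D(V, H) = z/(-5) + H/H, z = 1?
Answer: 26/7 ≈ 3.7143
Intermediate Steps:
a(T) = -9 + T
D(V, H) = 1/10 (D(V, H) = (1/(-5) + H/H)/8 = (1*(-1/5) + 1)/8 = (-1/5 + 1)/8 = (1/8)*(4/5) = 1/10)
D(-7, 4)*(49 + (a(1/7) - 3)) = (49 + ((-9 + 1/7) - 3))/10 = (49 + (-62/7 - 3))/10 = (49 - 83/7)/10 = (1/10)*(260/7) = 26/7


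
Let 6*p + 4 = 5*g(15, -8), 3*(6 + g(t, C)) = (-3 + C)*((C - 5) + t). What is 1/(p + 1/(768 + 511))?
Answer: -11511/135565 ≈ -0.084911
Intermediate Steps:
g(t, C) = -6 + (-3 + C)*(-5 + C + t)/3 (g(t, C) = -6 + ((-3 + C)*((C - 5) + t))/3 = -6 + ((-3 + C)*((-5 + C) + t))/3 = -6 + ((-3 + C)*(-5 + C + t))/3 = -6 + (-3 + C)*(-5 + C + t)/3)
p = -106/9 (p = -⅔ + (5*(-1 - 1*15 - 8/3*(-8) + (⅓)*(-8)² + (⅓)*(-8)*15))/6 = -⅔ + (5*(-1 - 15 + 64/3 + (⅓)*64 - 40))/6 = -⅔ + (5*(-1 - 15 + 64/3 + 64/3 - 40))/6 = -⅔ + (5*(-40/3))/6 = -⅔ + (⅙)*(-200/3) = -⅔ - 100/9 = -106/9 ≈ -11.778)
1/(p + 1/(768 + 511)) = 1/(-106/9 + 1/(768 + 511)) = 1/(-106/9 + 1/1279) = 1/(-135565/11511) = -11511/135565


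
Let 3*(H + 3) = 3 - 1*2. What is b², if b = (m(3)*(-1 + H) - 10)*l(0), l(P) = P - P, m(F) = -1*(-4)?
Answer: 0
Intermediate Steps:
H = -8/3 (H = -3 + (3 - 1*2)/3 = -3 + (3 - 2)/3 = -3 + (⅓)*1 = -3 + ⅓ = -8/3 ≈ -2.6667)
m(F) = 4
l(P) = 0
b = 0 (b = (4*(-1 - 8/3) - 10)*0 = (4*(-11/3) - 10)*0 = (-44/3 - 10)*0 = -74/3*0 = 0)
b² = 0² = 0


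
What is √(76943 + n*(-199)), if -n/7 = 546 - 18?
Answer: √812447 ≈ 901.36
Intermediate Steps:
n = -3696 (n = -7*(546 - 18) = -7*528 = -3696)
√(76943 + n*(-199)) = √(76943 - 3696*(-199)) = √(76943 + 735504) = √812447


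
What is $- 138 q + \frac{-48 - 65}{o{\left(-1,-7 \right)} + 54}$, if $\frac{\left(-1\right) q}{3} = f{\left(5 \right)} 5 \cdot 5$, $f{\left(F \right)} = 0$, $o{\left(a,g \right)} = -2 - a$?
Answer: $- \frac{113}{53} \approx -2.1321$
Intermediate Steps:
$q = 0$ ($q = - 3 \cdot 0 \cdot 5 \cdot 5 = - 3 \cdot 0 \cdot 5 = \left(-3\right) 0 = 0$)
$- 138 q + \frac{-48 - 65}{o{\left(-1,-7 \right)} + 54} = \left(-138\right) 0 + \frac{-48 - 65}{\left(-2 - -1\right) + 54} = 0 - \frac{113}{\left(-2 + 1\right) + 54} = 0 - \frac{113}{-1 + 54} = 0 - \frac{113}{53} = - \frac{113}{53}$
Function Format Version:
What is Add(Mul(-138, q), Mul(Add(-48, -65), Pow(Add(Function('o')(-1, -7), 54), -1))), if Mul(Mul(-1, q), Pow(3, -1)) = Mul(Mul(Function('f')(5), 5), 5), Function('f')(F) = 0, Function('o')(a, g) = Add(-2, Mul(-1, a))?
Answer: Rational(-113, 53) ≈ -2.1321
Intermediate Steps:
q = 0 (q = Mul(-3, Mul(Mul(0, 5), 5)) = Mul(-3, Mul(0, 5)) = Mul(-3, 0) = 0)
Add(Mul(-138, q), Mul(Add(-48, -65), Pow(Add(Function('o')(-1, -7), 54), -1))) = Add(Mul(-138, 0), Mul(Add(-48, -65), Pow(Add(Add(-2, Mul(-1, -1)), 54), -1))) = Add(0, Mul(-113, Pow(Add(Add(-2, 1), 54), -1))) = Add(0, Mul(-113, Pow(Add(-1, 54), -1))) = Add(0, Mul(-113, Pow(53, -1))) = Add(0, Mul(-113, Rational(1, 53))) = Add(0, Rational(-113, 53)) = Rational(-113, 53)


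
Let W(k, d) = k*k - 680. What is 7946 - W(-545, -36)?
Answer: -288399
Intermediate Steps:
W(k, d) = -680 + k² (W(k, d) = k² - 680 = -680 + k²)
7946 - W(-545, -36) = 7946 - (-680 + (-545)²) = 7946 - (-680 + 297025) = 7946 - 1*296345 = 7946 - 296345 = -288399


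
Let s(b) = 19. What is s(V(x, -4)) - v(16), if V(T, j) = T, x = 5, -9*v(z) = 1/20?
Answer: 3421/180 ≈ 19.006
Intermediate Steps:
v(z) = -1/180 (v(z) = -1/(9*20) = -⅑*1/20 = -1/180)
s(V(x, -4)) - v(16) = 19 - 1*(-1/180) = 19 + 1/180 = 3421/180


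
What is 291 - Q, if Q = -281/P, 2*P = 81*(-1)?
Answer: 23009/81 ≈ 284.06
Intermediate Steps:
P = -81/2 (P = (81*(-1))/2 = (½)*(-81) = -81/2 ≈ -40.500)
Q = 562/81 (Q = -281/(-81/2) = -281*(-2/81) = 562/81 ≈ 6.9383)
291 - Q = 291 - 1*562/81 = 291 - 562/81 = 23009/81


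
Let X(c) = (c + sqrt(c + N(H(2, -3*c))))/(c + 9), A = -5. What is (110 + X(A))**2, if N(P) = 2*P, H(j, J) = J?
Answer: 12100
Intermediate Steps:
X(c) = (c + sqrt(5)*sqrt(-c))/(9 + c) (X(c) = (c + sqrt(c + 2*(-3*c)))/(c + 9) = (c + sqrt(c - 6*c))/(9 + c) = (c + sqrt(-5*c))/(9 + c) = (c + sqrt(5)*sqrt(-c))/(9 + c))
(110 + X(A))**2 = (110 + (-5 + sqrt(5)*sqrt(-1*(-5)))/(9 - 5))**2 = (110 + (-5 + sqrt(5)*sqrt(5))/4)**2 = (110 + (-5 + 5)/4)**2 = (110 + (1/4)*0)**2 = (110 + 0)**2 = 110**2 = 12100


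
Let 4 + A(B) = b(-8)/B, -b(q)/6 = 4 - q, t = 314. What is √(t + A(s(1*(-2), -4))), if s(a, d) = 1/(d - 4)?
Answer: √886 ≈ 29.766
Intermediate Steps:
b(q) = -24 + 6*q (b(q) = -6*(4 - q) = -24 + 6*q)
s(a, d) = 1/(-4 + d)
A(B) = -4 - 72/B (A(B) = -4 + (-24 + 6*(-8))/B = -4 + (-24 - 48)/B = -4 - 72/B)
√(t + A(s(1*(-2), -4))) = √(314 + (-4 - 72/(1/(-4 - 4)))) = √(314 + (-4 - 72/(1/(-8)))) = √(314 + (-4 - 72/(-⅛))) = √(314 + (-4 - 72*(-8))) = √(314 + (-4 + 576)) = √(314 + 572) = √886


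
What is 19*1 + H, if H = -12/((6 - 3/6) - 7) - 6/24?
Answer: 107/4 ≈ 26.750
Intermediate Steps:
H = 31/4 (H = -12/((6 - 3*⅙) - 7) - 6*1/24 = -12/((6 - ½) - 7) - ¼ = -12/(11/2 - 7) - ¼ = -12/(-3/2) - ¼ = -12*(-⅔) - ¼ = 8 - ¼ = 31/4 ≈ 7.7500)
19*1 + H = 19*1 + 31/4 = 19 + 31/4 = 107/4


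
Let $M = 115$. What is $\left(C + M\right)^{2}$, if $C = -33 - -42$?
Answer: $15376$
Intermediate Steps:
$C = 9$ ($C = -33 + 42 = 9$)
$\left(C + M\right)^{2} = \left(9 + 115\right)^{2} = 124^{2} = 15376$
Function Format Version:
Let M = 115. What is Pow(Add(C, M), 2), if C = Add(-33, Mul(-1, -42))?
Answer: 15376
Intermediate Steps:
C = 9 (C = Add(-33, 42) = 9)
Pow(Add(C, M), 2) = Pow(Add(9, 115), 2) = Pow(124, 2) = 15376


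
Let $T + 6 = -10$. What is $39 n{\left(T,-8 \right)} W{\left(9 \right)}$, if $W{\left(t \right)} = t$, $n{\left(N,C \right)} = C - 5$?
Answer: $-4563$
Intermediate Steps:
$T = -16$ ($T = -6 - 10 = -16$)
$n{\left(N,C \right)} = -5 + C$
$39 n{\left(T,-8 \right)} W{\left(9 \right)} = 39 \left(-5 - 8\right) 9 = 39 \left(-13\right) 9 = \left(-507\right) 9 = -4563$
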